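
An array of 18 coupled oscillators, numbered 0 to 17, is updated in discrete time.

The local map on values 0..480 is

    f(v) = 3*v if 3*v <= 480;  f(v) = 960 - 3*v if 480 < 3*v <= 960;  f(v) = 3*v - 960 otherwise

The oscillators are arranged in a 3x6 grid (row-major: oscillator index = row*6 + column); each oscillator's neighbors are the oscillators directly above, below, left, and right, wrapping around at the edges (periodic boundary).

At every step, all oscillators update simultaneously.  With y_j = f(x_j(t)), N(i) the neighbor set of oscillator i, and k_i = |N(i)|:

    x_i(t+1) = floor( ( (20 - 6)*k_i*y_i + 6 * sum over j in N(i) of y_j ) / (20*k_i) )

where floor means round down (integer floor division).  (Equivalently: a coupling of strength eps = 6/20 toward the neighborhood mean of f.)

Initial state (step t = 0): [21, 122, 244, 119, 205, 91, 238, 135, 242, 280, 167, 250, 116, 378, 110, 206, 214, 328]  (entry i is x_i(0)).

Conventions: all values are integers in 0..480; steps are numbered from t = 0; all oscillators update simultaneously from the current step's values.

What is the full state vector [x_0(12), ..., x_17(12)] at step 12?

Simulating step by step:
t=0: [21, 122, 244, 119, 205, 91, 238, 135, 242, 280, 167, 250, 116, 378, 110, 206, 214, 328]
t=1: [136, 321, 256, 327, 347, 239, 249, 360, 245, 188, 395, 222, 281, 230, 304, 323, 310, 102]
t=2: [328, 76, 156, 65, 95, 251, 219, 137, 214, 313, 217, 279, 171, 210, 85, 43, 67, 265]
t=3: [105, 252, 402, 204, 267, 189, 287, 376, 309, 86, 263, 159, 374, 331, 271, 140, 207, 188]
t=4: [284, 199, 227, 324, 205, 376, 153, 145, 84, 253, 212, 413, 176, 74, 157, 375, 323, 380]
t=5: [182, 332, 277, 82, 279, 186, 415, 401, 280, 197, 289, 280, 375, 282, 398, 167, 82, 192]
t=6: [356, 92, 138, 253, 160, 359, 270, 211, 157, 327, 129, 171, 205, 130, 225, 403, 251, 338]
t=7: [142, 286, 382, 228, 404, 163, 197, 325, 408, 112, 357, 366, 294, 365, 313, 227, 232, 121]
t=8: [374, 128, 179, 272, 260, 418, 307, 75, 226, 304, 151, 195, 151, 110, 79, 262, 260, 325]
t=9: [201, 354, 374, 162, 206, 260, 118, 235, 267, 112, 375, 322, 358, 328, 256, 167, 187, 108]
t=10: [306, 131, 182, 429, 330, 203, 302, 226, 182, 329, 196, 80, 159, 66, 194, 426, 376, 279]
t=11: [125, 345, 403, 288, 112, 278, 115, 276, 372, 126, 295, 235, 365, 253, 365, 290, 180, 178]
t=12: [313, 124, 208, 146, 288, 192, 308, 150, 176, 295, 156, 251, 195, 176, 146, 140, 363, 368]

Answer: [313, 124, 208, 146, 288, 192, 308, 150, 176, 295, 156, 251, 195, 176, 146, 140, 363, 368]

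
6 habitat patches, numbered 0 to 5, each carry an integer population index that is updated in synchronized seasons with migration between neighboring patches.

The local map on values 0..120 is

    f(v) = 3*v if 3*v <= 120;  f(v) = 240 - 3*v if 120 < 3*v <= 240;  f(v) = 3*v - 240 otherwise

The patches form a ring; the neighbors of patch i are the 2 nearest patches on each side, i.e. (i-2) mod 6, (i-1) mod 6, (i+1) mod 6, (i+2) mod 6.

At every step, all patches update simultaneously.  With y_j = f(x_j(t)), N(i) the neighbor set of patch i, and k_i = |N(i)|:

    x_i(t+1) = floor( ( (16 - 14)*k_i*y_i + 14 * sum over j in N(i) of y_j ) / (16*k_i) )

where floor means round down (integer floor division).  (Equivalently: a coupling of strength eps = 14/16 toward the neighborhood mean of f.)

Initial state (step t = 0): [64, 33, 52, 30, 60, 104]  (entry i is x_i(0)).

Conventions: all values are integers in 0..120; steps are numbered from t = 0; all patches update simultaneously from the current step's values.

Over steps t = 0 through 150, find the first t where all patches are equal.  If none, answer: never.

Answer: 14
Key observation: Synchronization is absorbing here: once all patches are equal they stay equal, and step 14 is the first all-equal step.

Derivation:
t=0: [64, 33, 52, 30, 60, 104]  (not all equal)
t=1: [74, 76, 75, 80, 71, 73]  (not all equal)
t=2: [18, 13, 14, 16, 15, 15]  (not all equal)
t=3: [44, 46, 45, 43, 46, 46]  (not all equal)
t=4: [103, 105, 105, 103, 105, 105]  (not all equal)
t=5: [74, 72, 72, 74, 72, 72]  (not all equal)
t=6: [23, 21, 21, 23, 21, 21]  (not all equal)
t=7: [63, 65, 65, 63, 65, 65]  (not all equal)
t=8: [45, 47, 47, 45, 47, 47]  (not all equal)
t=9: [99, 101, 101, 99, 101, 101]  (not all equal)
t=10: [62, 60, 60, 62, 60, 60]  (not all equal)
t=11: [59, 57, 57, 59, 57, 57]  (not all equal)
t=12: [68, 66, 66, 68, 66, 66]  (not all equal)
t=13: [41, 39, 39, 41, 39, 39]  (not all equal)
t=14: [117, 117, 117, 117, 117, 117]  (all equal)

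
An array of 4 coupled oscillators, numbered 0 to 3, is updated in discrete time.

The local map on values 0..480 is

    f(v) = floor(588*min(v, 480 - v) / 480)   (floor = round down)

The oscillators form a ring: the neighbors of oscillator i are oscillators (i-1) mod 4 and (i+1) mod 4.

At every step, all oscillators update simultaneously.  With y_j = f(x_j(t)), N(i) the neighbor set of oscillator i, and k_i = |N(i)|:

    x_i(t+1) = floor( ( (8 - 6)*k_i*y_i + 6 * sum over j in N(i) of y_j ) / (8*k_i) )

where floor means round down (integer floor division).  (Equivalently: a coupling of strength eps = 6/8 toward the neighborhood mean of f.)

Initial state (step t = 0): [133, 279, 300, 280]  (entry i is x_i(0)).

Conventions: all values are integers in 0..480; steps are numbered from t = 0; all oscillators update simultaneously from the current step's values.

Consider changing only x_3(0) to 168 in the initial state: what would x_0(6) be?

Answer: x_0(6) = 241
Key observation: This trace re-runs the system from the modified initial state.

Derivation:
t=0: [133, 279, 300, 168]
t=1: [209, 204, 224, 194]
t=2: [246, 261, 250, 258]
t=3: [273, 279, 272, 280]
t=4: [247, 251, 247, 251]
t=5: [281, 283, 281, 283]
t=6: [241, 242, 241, 242]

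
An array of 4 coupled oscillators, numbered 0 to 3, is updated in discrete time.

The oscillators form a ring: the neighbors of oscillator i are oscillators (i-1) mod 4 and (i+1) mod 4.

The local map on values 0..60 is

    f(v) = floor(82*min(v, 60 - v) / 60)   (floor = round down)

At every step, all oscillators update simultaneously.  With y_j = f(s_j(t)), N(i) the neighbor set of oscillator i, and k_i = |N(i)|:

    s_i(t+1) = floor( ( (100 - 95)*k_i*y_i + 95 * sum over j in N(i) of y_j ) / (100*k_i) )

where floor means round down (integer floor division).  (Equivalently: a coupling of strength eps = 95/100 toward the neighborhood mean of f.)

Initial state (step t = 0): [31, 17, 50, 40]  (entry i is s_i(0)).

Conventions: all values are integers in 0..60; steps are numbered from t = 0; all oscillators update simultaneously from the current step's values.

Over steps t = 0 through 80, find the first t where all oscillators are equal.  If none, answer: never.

Answer: 3
Key observation: Synchronization is absorbing here: once all oscillators are equal they stay equal, and step 3 is the first all-equal step.

Derivation:
t=0: [31, 17, 50, 40]  (not all equal)
t=1: [25, 25, 24, 26]  (not all equal)
t=2: [34, 33, 34, 33]  (not all equal)
t=3: [35, 35, 35, 35]  (all equal)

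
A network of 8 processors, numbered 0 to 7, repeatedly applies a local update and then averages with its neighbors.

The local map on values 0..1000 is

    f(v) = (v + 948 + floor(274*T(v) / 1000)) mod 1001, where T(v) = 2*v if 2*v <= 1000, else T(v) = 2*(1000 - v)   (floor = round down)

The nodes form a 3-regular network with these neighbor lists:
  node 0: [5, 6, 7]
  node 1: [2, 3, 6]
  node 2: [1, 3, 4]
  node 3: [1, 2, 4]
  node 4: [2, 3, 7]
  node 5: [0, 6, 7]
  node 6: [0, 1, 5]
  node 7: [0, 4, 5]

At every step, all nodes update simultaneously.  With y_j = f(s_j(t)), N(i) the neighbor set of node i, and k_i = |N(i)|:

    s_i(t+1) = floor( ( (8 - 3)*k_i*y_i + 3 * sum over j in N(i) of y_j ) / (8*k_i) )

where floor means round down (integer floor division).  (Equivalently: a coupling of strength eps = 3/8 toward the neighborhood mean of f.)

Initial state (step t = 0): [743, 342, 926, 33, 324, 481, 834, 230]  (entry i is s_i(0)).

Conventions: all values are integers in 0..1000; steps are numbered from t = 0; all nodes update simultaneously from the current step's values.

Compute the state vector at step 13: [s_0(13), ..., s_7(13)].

Simulating step by step:
t=0: [743, 342, 926, 33, 324, 481, 834, 230]
t=1: [751, 645, 811, 854, 556, 682, 794, 435]
t=2: [805, 815, 839, 849, 761, 790, 836, 685]
t=3: [852, 867, 868, 870, 843, 849, 866, 821]
t=4: [878, 886, 885, 886, 877, 877, 884, 870]
t=5: [891, 894, 894, 894, 891, 891, 893, 889]
t=6: [897, 898, 898, 898, 897, 897, 897, 896]
t=7: [899, 900, 900, 900, 899, 899, 900, 899]
t=8: [901, 901, 901, 901, 901, 901, 901, 901]
t=9: [902, 902, 902, 902, 902, 902, 902, 902]
t=10: [902, 902, 902, 902, 902, 902, 902, 902]
t=11: [902, 902, 902, 902, 902, 902, 902, 902]
t=12: [902, 902, 902, 902, 902, 902, 902, 902]
t=13: [902, 902, 902, 902, 902, 902, 902, 902]

Answer: [902, 902, 902, 902, 902, 902, 902, 902]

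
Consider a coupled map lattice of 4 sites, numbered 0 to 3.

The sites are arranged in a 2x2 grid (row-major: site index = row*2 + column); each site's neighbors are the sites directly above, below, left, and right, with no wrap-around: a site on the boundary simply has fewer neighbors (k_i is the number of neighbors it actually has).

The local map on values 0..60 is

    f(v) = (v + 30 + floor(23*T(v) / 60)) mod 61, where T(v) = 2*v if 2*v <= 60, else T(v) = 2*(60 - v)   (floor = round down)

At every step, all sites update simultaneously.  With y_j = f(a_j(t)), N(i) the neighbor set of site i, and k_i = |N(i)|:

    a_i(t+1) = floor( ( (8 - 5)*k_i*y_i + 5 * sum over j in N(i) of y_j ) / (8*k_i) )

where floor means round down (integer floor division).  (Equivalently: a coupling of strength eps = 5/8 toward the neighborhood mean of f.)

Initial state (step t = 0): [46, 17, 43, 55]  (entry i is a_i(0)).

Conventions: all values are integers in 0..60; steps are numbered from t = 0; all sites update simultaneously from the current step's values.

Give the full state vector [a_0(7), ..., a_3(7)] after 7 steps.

Answer: [45, 45, 45, 45]

Derivation:
t=0: [46, 17, 43, 55]
t=1: [35, 38, 25, 36]
t=2: [19, 23, 19, 19]
t=3: [4, 4, 2, 4]
t=4: [35, 37, 35, 35]
t=5: [23, 23, 23, 23]
t=6: [9, 9, 9, 9]
t=7: [45, 45, 45, 45]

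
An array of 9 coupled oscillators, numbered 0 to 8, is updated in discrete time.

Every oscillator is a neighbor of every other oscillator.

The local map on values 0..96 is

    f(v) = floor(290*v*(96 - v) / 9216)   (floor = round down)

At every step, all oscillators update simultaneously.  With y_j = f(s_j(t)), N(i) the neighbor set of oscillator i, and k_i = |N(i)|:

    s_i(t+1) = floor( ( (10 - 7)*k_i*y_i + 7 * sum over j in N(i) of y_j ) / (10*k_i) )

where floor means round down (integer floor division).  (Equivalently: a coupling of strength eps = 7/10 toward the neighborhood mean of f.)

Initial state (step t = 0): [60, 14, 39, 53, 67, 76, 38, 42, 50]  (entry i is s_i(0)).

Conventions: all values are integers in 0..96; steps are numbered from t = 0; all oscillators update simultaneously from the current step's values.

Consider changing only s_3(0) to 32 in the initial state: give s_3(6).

Answer: s_3(6) = 67
Key observation: This trace re-runs the system from the modified initial state.

Derivation:
t=0: [60, 14, 39, 32, 67, 76, 38, 42, 50]
t=1: [62, 56, 63, 62, 61, 58, 63, 63, 63]
t=2: [66, 67, 66, 66, 66, 66, 66, 66, 66]
t=3: [61, 61, 61, 61, 61, 61, 61, 61, 61]
t=4: [67, 67, 67, 67, 67, 67, 67, 67, 67]
t=5: [61, 61, 61, 61, 61, 61, 61, 61, 61]
t=6: [67, 67, 67, 67, 67, 67, 67, 67, 67]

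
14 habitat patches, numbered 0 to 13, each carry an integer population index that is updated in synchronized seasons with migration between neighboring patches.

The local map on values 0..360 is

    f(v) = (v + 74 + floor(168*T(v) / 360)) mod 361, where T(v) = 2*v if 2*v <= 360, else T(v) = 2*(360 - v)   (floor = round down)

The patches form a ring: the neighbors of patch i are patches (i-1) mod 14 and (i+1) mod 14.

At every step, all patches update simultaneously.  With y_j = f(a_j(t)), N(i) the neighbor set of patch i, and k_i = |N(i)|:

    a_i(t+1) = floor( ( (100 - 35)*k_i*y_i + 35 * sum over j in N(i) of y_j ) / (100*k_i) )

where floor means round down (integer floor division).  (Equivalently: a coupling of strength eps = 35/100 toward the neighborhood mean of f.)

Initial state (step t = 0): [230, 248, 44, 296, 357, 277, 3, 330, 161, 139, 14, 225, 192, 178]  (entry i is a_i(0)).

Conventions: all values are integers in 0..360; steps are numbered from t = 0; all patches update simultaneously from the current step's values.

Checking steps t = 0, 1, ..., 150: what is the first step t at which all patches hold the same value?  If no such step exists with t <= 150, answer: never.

Simulating step by step:
t=0: [230, 248, 44, 296, 357, 277, 3, 330, 161, 139, 14, 225, 192, 178]  (not all equal)
t=1: [62, 81, 126, 84, 70, 69, 75, 64, 87, 244, 136, 69, 60, 58]  (not all equal)
t=2: [198, 238, 287, 245, 213, 209, 213, 208, 203, 143, 266, 226, 192, 187]  (not all equal)
t=3: [62, 64, 66, 65, 63, 62, 62, 62, 112, 249, 115, 63, 61, 61]  (not all equal)
t=4: [193, 197, 199, 198, 195, 193, 193, 209, 233, 144, 237, 211, 191, 191]  (not all equal)
t=5: [61, 61, 62, 62, 61, 61, 61, 62, 114, 251, 114, 62, 61, 61]  (not all equal)
t=6: [191, 191, 192, 192, 191, 191, 191, 210, 236, 145, 236, 210, 191, 191]  (not all equal)
t=7: [61, 61, 61, 61, 61, 61, 61, 62, 114, 252, 114, 62, 61, 61]  (not all equal)
t=8: [191, 191, 191, 191, 191, 191, 191, 210, 236, 145, 236, 210, 191, 191]  (not all equal)
t=9: [61, 61, 61, 61, 61, 61, 61, 62, 114, 252, 114, 62, 61, 61]  (not all equal)

Answer: never
Key observation: The state at step 7 reappears at step 9 — the system is in a cycle of period 2 from step 7 on.  No step 0..9 is synchronized, and the cycle repeats forever, so no step up to 150 (or ever) has all patches equal.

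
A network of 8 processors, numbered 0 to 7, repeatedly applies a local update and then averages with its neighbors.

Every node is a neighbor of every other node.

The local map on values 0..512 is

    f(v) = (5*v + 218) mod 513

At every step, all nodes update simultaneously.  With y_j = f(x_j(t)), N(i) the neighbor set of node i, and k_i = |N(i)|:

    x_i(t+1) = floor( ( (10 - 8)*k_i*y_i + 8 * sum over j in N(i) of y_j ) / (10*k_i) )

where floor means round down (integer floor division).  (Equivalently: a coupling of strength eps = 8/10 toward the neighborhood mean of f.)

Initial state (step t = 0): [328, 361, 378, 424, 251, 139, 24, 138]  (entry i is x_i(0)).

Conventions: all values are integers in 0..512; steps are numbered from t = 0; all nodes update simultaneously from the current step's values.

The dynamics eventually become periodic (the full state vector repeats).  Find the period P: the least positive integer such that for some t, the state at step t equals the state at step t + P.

Answer: 18
Key observation: The state at step 24, [413, 414, 413, 413, 414, 414, 414, 414], reappears at step 42 — and no state repeats earlier — so the cycle the system enters has period 18.

Derivation:
t=0: [328, 361, 378, 424, 251, 139, 24, 138]
t=1: [338, 352, 316, 335, 349, 345, 340, 345]
t=2: [378, 384, 368, 376, 382, 381, 379, 381]
t=3: [58, 61, 54, 58, 60, 60, 59, 60]
t=4: [218, 175, 216, 218, 175, 175, 174, 175]
t=5: [157, 139, 156, 157, 139, 139, 138, 139]
t=6: [437, 429, 437, 437, 429, 429, 429, 429]
t=7: [328, 324, 328, 328, 324, 324, 324, 324]
t=8: [307, 305, 307, 307, 305, 305, 305, 305]
t=9: [208, 207, 208, 208, 207, 207, 207, 207]
t=10: [229, 228, 229, 229, 228, 228, 228, 228]
t=11: [334, 333, 334, 334, 333, 333, 333, 333]
t=12: [346, 345, 346, 346, 345, 345, 345, 345]
t=13: [406, 405, 406, 406, 405, 405, 405, 405]
t=14: [193, 192, 193, 193, 192, 192, 192, 192]
t=15: [154, 153, 154, 154, 153, 153, 153, 153]
t=16: [472, 471, 472, 472, 471, 471, 471, 471]
t=17: [10, 9, 10, 10, 9, 9, 9, 9]
t=18: [265, 264, 265, 265, 264, 264, 264, 264]
t=19: [294, 337, 294, 294, 337, 337, 337, 337]
t=20: [271, 290, 271, 271, 290, 290, 290, 290]
t=21: [88, 96, 88, 88, 96, 96, 96, 96]
t=22: [167, 171, 167, 167, 171, 171, 171, 171]
t=23: [38, 40, 38, 38, 40, 40, 40, 40]
t=24: [413, 414, 413, 413, 414, 414, 414, 414]
t=25: [233, 234, 233, 233, 234, 234, 234, 234]
t=26: [359, 360, 359, 359, 360, 360, 360, 360]
t=27: [476, 477, 476, 476, 477, 477, 477, 477]
t=28: [35, 36, 35, 35, 36, 36, 36, 36]
t=29: [395, 396, 395, 395, 396, 396, 396, 396]
t=30: [143, 144, 143, 143, 144, 144, 144, 144]
t=31: [422, 423, 422, 422, 423, 423, 423, 423]
t=32: [278, 279, 278, 278, 279, 279, 279, 279]
t=33: [71, 72, 71, 71, 72, 72, 72, 72]
t=34: [62, 63, 62, 62, 63, 63, 63, 63]
t=35: [17, 18, 17, 17, 18, 18, 18, 18]
t=36: [305, 306, 305, 305, 306, 306, 306, 306]
t=37: [206, 207, 206, 206, 207, 207, 207, 207]
t=38: [224, 225, 224, 224, 225, 225, 225, 225]
t=39: [314, 315, 314, 314, 315, 315, 315, 315]
t=40: [251, 252, 251, 251, 252, 252, 252, 252]
t=41: [449, 450, 449, 449, 450, 450, 450, 450]
t=42: [413, 414, 413, 413, 414, 414, 414, 414]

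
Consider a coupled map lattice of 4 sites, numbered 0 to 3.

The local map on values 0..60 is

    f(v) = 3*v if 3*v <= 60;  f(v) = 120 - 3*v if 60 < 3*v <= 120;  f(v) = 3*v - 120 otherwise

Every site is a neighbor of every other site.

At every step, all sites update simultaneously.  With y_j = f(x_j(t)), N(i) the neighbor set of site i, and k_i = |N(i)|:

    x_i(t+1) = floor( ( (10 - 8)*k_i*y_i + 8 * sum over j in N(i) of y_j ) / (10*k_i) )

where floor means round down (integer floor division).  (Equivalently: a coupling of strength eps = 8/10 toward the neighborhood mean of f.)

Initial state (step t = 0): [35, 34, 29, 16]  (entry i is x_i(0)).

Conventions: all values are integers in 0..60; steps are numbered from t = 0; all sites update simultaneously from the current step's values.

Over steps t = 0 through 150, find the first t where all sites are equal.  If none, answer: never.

Answer: 2
Key observation: Synchronization is absorbing here: once all sites are equal they stay equal, and step 2 is the first all-equal step.

Derivation:
t=0: [35, 34, 29, 16]  (not all equal)
t=1: [29, 29, 28, 27]  (not all equal)
t=2: [35, 35, 35, 35]  (all equal)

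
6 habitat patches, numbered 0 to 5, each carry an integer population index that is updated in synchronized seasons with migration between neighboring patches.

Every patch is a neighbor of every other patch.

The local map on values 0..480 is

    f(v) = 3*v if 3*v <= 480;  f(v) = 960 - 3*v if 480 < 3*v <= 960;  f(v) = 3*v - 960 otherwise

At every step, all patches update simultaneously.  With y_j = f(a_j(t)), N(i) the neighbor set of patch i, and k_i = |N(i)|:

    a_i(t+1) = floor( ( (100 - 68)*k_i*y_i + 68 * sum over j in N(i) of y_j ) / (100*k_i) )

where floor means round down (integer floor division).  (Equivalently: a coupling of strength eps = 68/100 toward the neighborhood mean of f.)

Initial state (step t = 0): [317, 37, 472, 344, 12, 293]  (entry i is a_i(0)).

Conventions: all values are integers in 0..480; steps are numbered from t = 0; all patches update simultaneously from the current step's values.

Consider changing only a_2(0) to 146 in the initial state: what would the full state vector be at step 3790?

Answer: [282, 282, 282, 282, 282, 282]
Key observation: The state at step 8, [342, 342, 342, 342, 342, 342], reappears at step 16: the system is in a cycle of period 8 from step 8 on.  Therefore the state at step 3790 equals the state at step 8 + ((3790 - 8) mod 8) = 14, which is [282, 282, 282, 282, 282, 282].

Derivation:
t=0: [317, 37, 146, 344, 12, 293]
t=1: [103, 122, 182, 114, 108, 116]
t=2: [342, 353, 362, 348, 345, 350]
t=3: [85, 91, 96, 88, 87, 90]
t=4: [266, 269, 272, 267, 267, 268]
t=5: [156, 155, 153, 156, 156, 155]
t=6: [465, 465, 464, 465, 465, 465]
t=7: [434, 434, 434, 434, 434, 434]
t=8: [342, 342, 342, 342, 342, 342]
t=9: [66, 66, 66, 66, 66, 66]
t=10: [198, 198, 198, 198, 198, 198]
t=11: [366, 366, 366, 366, 366, 366]
t=12: [138, 138, 138, 138, 138, 138]
t=13: [414, 414, 414, 414, 414, 414]
t=14: [282, 282, 282, 282, 282, 282]
t=15: [114, 114, 114, 114, 114, 114]
t=16: [342, 342, 342, 342, 342, 342]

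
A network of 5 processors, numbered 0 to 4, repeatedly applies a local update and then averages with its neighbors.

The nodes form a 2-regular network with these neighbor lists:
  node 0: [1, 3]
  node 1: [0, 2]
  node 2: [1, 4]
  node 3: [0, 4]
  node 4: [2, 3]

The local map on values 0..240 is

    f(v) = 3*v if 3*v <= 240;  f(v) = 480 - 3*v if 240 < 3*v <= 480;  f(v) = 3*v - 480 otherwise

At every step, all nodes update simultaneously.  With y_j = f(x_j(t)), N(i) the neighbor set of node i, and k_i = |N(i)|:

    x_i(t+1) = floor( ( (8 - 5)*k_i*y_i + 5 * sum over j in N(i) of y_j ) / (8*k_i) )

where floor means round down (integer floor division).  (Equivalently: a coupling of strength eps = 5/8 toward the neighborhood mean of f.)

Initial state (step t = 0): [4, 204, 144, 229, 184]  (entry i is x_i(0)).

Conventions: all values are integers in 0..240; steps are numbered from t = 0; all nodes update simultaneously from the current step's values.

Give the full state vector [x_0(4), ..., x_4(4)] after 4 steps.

Answer: [154, 168, 186, 158, 165]

Derivation:
t=0: [4, 204, 144, 229, 184]
t=1: [110, 68, 81, 103, 106]
t=2: [173, 197, 203, 161, 188]
t=3: [50, 94, 109, 39, 72]
t=4: [154, 168, 186, 158, 165]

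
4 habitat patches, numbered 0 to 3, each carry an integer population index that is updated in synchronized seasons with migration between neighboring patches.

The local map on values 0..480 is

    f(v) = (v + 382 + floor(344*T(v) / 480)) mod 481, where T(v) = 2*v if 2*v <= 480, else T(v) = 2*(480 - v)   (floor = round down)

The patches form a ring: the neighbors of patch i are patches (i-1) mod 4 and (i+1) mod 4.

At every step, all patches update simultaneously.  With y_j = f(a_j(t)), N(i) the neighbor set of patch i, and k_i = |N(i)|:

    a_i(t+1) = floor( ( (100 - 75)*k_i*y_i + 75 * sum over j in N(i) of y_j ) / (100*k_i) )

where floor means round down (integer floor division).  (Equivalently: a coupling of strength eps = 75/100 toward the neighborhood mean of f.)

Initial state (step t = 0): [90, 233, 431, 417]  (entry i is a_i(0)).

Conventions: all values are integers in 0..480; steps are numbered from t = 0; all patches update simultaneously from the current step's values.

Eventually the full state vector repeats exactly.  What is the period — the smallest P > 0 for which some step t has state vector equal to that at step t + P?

Simulating step by step:
t=0: [90, 233, 431, 417]
t=1: [358, 312, 428, 297]
t=2: [450, 426, 443, 428]
t=3: [401, 397, 401, 397]
t=4: [415, 415, 415, 415]
t=5: [409, 409, 409, 409]
t=6: [411, 411, 411, 411]
t=7: [410, 410, 410, 410]
t=8: [411, 411, 411, 411]

Answer: 2
Key observation: The state at step 6, [411, 411, 411, 411], reappears at step 8 — and no state repeats earlier — so the cycle the system enters has period 2.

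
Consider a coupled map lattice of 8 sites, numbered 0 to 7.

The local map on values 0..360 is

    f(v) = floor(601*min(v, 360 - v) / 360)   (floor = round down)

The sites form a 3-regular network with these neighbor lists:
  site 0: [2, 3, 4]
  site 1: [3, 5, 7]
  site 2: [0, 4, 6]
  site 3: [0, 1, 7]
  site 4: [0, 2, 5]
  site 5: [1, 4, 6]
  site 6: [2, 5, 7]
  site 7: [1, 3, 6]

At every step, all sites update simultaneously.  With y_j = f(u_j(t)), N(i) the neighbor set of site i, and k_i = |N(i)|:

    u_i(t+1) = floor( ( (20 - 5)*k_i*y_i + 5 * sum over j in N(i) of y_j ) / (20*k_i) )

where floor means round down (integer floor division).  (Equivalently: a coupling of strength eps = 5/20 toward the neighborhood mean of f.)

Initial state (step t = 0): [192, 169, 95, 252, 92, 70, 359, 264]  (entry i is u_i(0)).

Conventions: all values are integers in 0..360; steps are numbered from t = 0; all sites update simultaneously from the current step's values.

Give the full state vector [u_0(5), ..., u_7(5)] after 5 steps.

Answer: [222, 258, 178, 171, 182, 260, 160, 171]

Derivation:
t=0: [192, 169, 95, 252, 92, 70, 359, 264]
t=1: [250, 249, 154, 195, 160, 123, 36, 158]
t=2: [203, 200, 235, 258, 254, 196, 105, 240]
t=3: [242, 253, 207, 188, 193, 256, 188, 201]
t=4: [215, 193, 254, 268, 260, 191, 273, 261]
t=5: [222, 258, 178, 171, 182, 260, 160, 171]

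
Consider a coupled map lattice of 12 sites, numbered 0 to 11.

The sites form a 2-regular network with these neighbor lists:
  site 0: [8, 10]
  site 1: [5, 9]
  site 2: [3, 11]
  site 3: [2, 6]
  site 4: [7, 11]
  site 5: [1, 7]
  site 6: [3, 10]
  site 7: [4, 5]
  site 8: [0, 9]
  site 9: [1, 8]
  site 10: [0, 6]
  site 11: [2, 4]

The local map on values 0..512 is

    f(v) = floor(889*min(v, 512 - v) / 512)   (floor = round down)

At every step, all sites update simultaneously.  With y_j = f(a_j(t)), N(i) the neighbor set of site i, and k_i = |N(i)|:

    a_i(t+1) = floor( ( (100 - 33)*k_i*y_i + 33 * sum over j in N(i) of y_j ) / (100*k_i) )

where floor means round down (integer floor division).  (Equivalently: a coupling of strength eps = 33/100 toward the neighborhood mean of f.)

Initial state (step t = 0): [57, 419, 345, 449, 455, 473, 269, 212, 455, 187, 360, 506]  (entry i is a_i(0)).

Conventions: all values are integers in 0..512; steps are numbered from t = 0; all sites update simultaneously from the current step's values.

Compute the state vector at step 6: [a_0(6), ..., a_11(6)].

Simulating step by step:
t=0: [57, 419, 345, 449, 455, 473, 269, 212, 455, 187, 360, 506]
t=1: [125, 172, 213, 190, 128, 132, 343, 273, 135, 259, 261, 70]
t=2: [255, 309, 321, 329, 237, 270, 322, 351, 265, 381, 375, 178]
t=3: [405, 342, 325, 321, 372, 385, 311, 324, 397, 280, 286, 329]
t=4: [221, 300, 324, 332, 268, 249, 353, 294, 230, 350, 350, 305]
t=5: [368, 364, 329, 308, 405, 412, 282, 394, 376, 314, 297, 364]
t=6: [267, 256, 313, 355, 199, 191, 387, 195, 255, 310, 356, 254]

Answer: [267, 256, 313, 355, 199, 191, 387, 195, 255, 310, 356, 254]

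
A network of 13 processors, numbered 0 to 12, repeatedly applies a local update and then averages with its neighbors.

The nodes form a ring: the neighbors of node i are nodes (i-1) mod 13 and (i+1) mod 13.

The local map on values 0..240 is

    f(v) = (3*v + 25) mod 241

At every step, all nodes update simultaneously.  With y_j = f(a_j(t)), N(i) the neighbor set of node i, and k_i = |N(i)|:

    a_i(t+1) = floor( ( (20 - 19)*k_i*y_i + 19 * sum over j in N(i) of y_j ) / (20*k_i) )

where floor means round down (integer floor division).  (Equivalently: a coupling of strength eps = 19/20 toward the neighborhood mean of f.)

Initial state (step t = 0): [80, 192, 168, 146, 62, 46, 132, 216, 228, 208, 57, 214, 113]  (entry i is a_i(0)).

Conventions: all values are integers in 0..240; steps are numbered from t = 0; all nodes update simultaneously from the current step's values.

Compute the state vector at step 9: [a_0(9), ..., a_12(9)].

Simulating step by step:
t=0: [80, 192, 168, 146, 62, 46, 132, 216, 228, 208, 57, 214, 113]
t=1: [116, 39, 164, 133, 193, 193, 177, 202, 181, 209, 177, 160, 105]
t=2: [121, 86, 156, 83, 150, 99, 132, 83, 155, 84, 95, 83, 78]
t=3: [35, 77, 36, 118, 65, 200, 63, 90, 33, 38, 36, 42, 86]
t=4: [33, 125, 79, 174, 144, 213, 104, 163, 97, 129, 144, 90, 135]
t=5: [171, 76, 107, 115, 128, 157, 106, 82, 100, 146, 117, 195, 94]
t=6: [39, 77, 72, 136, 76, 128, 26, 89, 123, 115, 173, 101, 90]
t=7: [39, 68, 98, 15, 171, 63, 109, 124, 93, 108, 105, 59, 111]
t=8: [171, 115, 145, 67, 137, 90, 181, 90, 128, 82, 152, 112, 169]
t=9: [87, 137, 179, 207, 142, 136, 55, 123, 48, 195, 83, 143, 86]

Answer: [87, 137, 179, 207, 142, 136, 55, 123, 48, 195, 83, 143, 86]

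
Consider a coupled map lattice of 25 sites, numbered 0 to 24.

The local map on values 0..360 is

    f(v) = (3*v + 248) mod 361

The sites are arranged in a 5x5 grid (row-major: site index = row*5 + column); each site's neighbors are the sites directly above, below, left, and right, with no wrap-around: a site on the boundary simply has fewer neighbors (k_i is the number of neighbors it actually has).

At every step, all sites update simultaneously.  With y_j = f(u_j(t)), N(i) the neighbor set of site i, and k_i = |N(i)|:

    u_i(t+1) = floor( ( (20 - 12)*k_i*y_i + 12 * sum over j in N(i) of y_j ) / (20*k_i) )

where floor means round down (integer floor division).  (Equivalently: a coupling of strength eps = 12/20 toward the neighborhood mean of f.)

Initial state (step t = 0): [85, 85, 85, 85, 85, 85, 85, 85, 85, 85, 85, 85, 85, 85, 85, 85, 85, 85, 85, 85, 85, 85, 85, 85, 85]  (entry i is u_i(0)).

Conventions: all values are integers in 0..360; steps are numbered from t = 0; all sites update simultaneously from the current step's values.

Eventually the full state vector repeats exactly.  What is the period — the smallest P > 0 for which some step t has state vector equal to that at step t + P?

Simulating step by step:
t=0: [85, 85, 85, 85, 85, 85, 85, 85, 85, 85, 85, 85, 85, 85, 85, 85, 85, 85, 85, 85, 85, 85, 85, 85, 85]
t=1: [142, 142, 142, 142, 142, 142, 142, 142, 142, 142, 142, 142, 142, 142, 142, 142, 142, 142, 142, 142, 142, 142, 142, 142, 142]
t=2: [313, 313, 313, 313, 313, 313, 313, 313, 313, 313, 313, 313, 313, 313, 313, 313, 313, 313, 313, 313, 313, 313, 313, 313, 313]
t=3: [104, 104, 104, 104, 104, 104, 104, 104, 104, 104, 104, 104, 104, 104, 104, 104, 104, 104, 104, 104, 104, 104, 104, 104, 104]
t=4: [199, 199, 199, 199, 199, 199, 199, 199, 199, 199, 199, 199, 199, 199, 199, 199, 199, 199, 199, 199, 199, 199, 199, 199, 199]
t=5: [123, 123, 123, 123, 123, 123, 123, 123, 123, 123, 123, 123, 123, 123, 123, 123, 123, 123, 123, 123, 123, 123, 123, 123, 123]
t=6: [256, 256, 256, 256, 256, 256, 256, 256, 256, 256, 256, 256, 256, 256, 256, 256, 256, 256, 256, 256, 256, 256, 256, 256, 256]
t=7: [294, 294, 294, 294, 294, 294, 294, 294, 294, 294, 294, 294, 294, 294, 294, 294, 294, 294, 294, 294, 294, 294, 294, 294, 294]
t=8: [47, 47, 47, 47, 47, 47, 47, 47, 47, 47, 47, 47, 47, 47, 47, 47, 47, 47, 47, 47, 47, 47, 47, 47, 47]
t=9: [28, 28, 28, 28, 28, 28, 28, 28, 28, 28, 28, 28, 28, 28, 28, 28, 28, 28, 28, 28, 28, 28, 28, 28, 28]
t=10: [332, 332, 332, 332, 332, 332, 332, 332, 332, 332, 332, 332, 332, 332, 332, 332, 332, 332, 332, 332, 332, 332, 332, 332, 332]
t=11: [161, 161, 161, 161, 161, 161, 161, 161, 161, 161, 161, 161, 161, 161, 161, 161, 161, 161, 161, 161, 161, 161, 161, 161, 161]
t=12: [9, 9, 9, 9, 9, 9, 9, 9, 9, 9, 9, 9, 9, 9, 9, 9, 9, 9, 9, 9, 9, 9, 9, 9, 9]
t=13: [275, 275, 275, 275, 275, 275, 275, 275, 275, 275, 275, 275, 275, 275, 275, 275, 275, 275, 275, 275, 275, 275, 275, 275, 275]
t=14: [351, 351, 351, 351, 351, 351, 351, 351, 351, 351, 351, 351, 351, 351, 351, 351, 351, 351, 351, 351, 351, 351, 351, 351, 351]
t=15: [218, 218, 218, 218, 218, 218, 218, 218, 218, 218, 218, 218, 218, 218, 218, 218, 218, 218, 218, 218, 218, 218, 218, 218, 218]
t=16: [180, 180, 180, 180, 180, 180, 180, 180, 180, 180, 180, 180, 180, 180, 180, 180, 180, 180, 180, 180, 180, 180, 180, 180, 180]
t=17: [66, 66, 66, 66, 66, 66, 66, 66, 66, 66, 66, 66, 66, 66, 66, 66, 66, 66, 66, 66, 66, 66, 66, 66, 66]
t=18: [85, 85, 85, 85, 85, 85, 85, 85, 85, 85, 85, 85, 85, 85, 85, 85, 85, 85, 85, 85, 85, 85, 85, 85, 85]

Answer: 18
Key observation: The state at step 0, [85, 85, 85, 85, 85, 85, 85, 85, 85, 85, 85, 85, 85, 85, 85, 85, 85, 85, 85, 85, 85, 85, 85, 85, 85], reappears at step 18 — and no state repeats earlier — so the cycle the system enters has period 18.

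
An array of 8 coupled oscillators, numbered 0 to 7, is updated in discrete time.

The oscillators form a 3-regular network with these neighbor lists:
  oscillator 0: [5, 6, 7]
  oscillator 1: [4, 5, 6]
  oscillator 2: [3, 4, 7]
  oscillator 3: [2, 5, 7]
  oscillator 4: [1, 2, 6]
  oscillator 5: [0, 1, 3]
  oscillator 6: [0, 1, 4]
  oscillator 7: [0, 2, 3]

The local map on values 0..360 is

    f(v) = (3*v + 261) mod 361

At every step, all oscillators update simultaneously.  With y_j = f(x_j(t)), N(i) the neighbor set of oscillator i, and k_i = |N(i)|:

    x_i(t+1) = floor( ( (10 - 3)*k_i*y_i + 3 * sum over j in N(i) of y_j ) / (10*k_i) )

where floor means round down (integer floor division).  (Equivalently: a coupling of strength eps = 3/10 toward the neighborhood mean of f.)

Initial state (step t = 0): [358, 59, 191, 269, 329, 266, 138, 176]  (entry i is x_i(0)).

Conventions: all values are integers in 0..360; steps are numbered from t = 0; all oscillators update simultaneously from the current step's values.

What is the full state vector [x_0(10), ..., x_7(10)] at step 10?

Simulating step by step:
t=0: [358, 59, 191, 269, 329, 266, 138, 176]
t=1: [248, 135, 136, 293, 165, 303, 269, 117]
t=2: [266, 260, 249, 104, 119, 125, 304, 240]
t=3: [298, 285, 273, 230, 249, 279, 154, 264]
t=4: [85, 53, 335, 230, 239, 43, 39, 297]
t=5: [120, 71, 183, 188, 205, 64, 58, 105]
t=6: [220, 111, 108, 111, 135, 112, 104, 195]
t=7: [196, 238, 223, 221, 280, 231, 222, 152]
t=8: [168, 222, 203, 221, 79, 220, 183, 302]
t=9: [67, 185, 145, 184, 140, 184, 100, 98]
t=10: [119, 126, 295, 125, 286, 92, 191, 188]

Answer: [119, 126, 295, 125, 286, 92, 191, 188]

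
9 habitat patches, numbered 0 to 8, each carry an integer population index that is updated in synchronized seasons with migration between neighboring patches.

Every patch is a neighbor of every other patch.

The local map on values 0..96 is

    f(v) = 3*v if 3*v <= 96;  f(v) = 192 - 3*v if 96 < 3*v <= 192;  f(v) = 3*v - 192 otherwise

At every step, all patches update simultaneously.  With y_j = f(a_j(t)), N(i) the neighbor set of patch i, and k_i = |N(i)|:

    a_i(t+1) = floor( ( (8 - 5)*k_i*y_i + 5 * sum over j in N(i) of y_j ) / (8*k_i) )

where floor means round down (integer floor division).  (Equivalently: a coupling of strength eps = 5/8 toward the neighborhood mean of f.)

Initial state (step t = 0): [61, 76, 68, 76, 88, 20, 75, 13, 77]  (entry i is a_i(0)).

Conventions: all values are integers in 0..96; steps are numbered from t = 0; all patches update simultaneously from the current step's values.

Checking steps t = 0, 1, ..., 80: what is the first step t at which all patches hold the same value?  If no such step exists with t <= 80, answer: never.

Simulating step by step:
t=0: [61, 76, 68, 76, 88, 20, 75, 13, 77]  (not all equal)
t=1: [28, 36, 29, 36, 47, 44, 36, 37, 37]  (not all equal)
t=2: [79, 79, 80, 79, 69, 72, 79, 78, 78]  (not all equal)
t=3: [40, 40, 41, 40, 31, 34, 40, 39, 39]  (not all equal)
t=4: [75, 75, 74, 75, 81, 80, 75, 76, 76]  (not all equal)
t=5: [35, 35, 34, 35, 41, 40, 35, 36, 36]  (not all equal)
t=6: [84, 84, 85, 84, 78, 79, 84, 83, 83]  (not all equal)
t=7: [57, 57, 58, 57, 51, 52, 57, 56, 56]  (not all equal)
t=8: [23, 23, 22, 23, 29, 28, 23, 24, 24]  (not all equal)
t=9: [71, 71, 70, 71, 77, 76, 71, 72, 72]  (not all equal)
t=10: [23, 23, 22, 23, 29, 28, 23, 24, 24]  (not all equal)

Answer: never
Key observation: The state at step 8 reappears at step 10 — the system is in a cycle of period 2 from step 8 on.  No step 0..10 is synchronized, and the cycle repeats forever, so no step up to 80 (or ever) has all patches equal.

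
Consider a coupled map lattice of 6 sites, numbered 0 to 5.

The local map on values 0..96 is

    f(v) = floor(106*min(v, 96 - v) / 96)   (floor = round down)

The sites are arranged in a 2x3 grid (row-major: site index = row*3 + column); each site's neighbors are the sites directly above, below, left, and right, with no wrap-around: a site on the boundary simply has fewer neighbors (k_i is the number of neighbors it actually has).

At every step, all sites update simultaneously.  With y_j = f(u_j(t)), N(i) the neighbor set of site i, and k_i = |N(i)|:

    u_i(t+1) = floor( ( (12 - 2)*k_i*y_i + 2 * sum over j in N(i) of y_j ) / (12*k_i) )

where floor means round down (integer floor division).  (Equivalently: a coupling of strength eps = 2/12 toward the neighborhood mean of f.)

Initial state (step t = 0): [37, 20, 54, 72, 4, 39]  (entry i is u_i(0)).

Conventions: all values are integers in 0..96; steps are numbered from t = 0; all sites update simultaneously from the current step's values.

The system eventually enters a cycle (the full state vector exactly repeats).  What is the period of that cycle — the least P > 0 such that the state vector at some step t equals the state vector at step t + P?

Simulating step by step:
t=0: [37, 20, 54, 72, 4, 39]
t=1: [37, 23, 43, 25, 8, 40]
t=2: [37, 26, 44, 26, 12, 41]
t=3: [38, 28, 46, 27, 16, 42]
t=4: [39, 31, 48, 29, 20, 43]
t=5: [41, 34, 50, 32, 24, 45]
t=6: [43, 37, 48, 35, 28, 47]
t=7: [45, 40, 51, 38, 32, 49]
t=8: [47, 44, 48, 41, 36, 49]
t=9: [50, 47, 52, 45, 40, 50]
t=10: [50, 50, 48, 48, 45, 49]
t=11: [50, 50, 52, 52, 49, 51]
t=12: [49, 49, 48, 48, 50, 49]
t=13: [51, 51, 52, 52, 50, 51]
t=14: [48, 49, 48, 48, 49, 49]
t=15: [52, 51, 52, 52, 51, 51]
t=16: [48, 48, 48, 48, 48, 48]
t=17: [53, 53, 53, 53, 53, 53]
t=18: [47, 47, 47, 47, 47, 47]
t=19: [51, 51, 51, 51, 51, 51]
t=20: [49, 49, 49, 49, 49, 49]
t=21: [51, 51, 51, 51, 51, 51]

Answer: 2
Key observation: The state at step 19, [51, 51, 51, 51, 51, 51], reappears at step 21 — and no state repeats earlier — so the cycle the system enters has period 2.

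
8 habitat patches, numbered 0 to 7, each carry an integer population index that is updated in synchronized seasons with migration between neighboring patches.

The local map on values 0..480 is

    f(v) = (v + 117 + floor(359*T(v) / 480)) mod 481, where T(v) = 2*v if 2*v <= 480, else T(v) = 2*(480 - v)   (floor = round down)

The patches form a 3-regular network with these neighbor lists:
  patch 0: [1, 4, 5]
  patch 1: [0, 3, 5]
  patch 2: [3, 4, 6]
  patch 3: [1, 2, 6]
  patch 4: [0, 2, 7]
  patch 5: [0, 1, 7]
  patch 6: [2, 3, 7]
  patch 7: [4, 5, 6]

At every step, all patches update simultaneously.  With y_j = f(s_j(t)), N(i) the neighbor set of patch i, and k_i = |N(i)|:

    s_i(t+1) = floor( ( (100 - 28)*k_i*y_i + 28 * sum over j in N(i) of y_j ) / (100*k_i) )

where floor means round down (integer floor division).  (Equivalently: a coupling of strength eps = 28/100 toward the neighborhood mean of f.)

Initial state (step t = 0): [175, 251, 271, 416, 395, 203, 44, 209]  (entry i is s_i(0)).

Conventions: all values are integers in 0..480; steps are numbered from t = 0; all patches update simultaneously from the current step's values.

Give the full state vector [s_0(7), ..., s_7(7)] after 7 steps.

Simulating step by step:
t=0: [175, 251, 271, 416, 395, 203, 44, 209]
t=1: [101, 198, 207, 168, 155, 144, 211, 162]
t=2: [324, 177, 131, 81, 68, 393, 139, 90]
t=3: [187, 118, 418, 321, 297, 171, 436, 330]
t=4: [136, 329, 155, 204, 189, 110, 148, 174]
t=5: [392, 229, 39, 124, 128, 348, 25, 97]
t=6: [191, 220, 251, 362, 382, 197, 222, 332]
t=7: [125, 171, 214, 181, 167, 136, 192, 180]

Answer: [125, 171, 214, 181, 167, 136, 192, 180]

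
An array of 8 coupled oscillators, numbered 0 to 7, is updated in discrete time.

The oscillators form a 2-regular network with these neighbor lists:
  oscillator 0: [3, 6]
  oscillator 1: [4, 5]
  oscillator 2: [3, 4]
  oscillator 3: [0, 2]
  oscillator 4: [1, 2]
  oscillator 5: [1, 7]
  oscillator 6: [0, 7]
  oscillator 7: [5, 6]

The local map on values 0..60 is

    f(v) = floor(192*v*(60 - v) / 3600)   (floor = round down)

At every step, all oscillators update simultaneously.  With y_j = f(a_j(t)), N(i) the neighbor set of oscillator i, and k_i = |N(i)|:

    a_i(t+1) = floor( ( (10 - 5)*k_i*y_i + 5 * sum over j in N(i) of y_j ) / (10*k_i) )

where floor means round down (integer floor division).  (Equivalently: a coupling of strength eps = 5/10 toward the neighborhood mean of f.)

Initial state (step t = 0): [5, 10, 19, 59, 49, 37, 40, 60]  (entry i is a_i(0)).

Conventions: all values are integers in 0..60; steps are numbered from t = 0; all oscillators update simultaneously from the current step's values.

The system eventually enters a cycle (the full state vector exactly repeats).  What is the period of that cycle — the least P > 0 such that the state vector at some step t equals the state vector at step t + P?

Answer: 2
Key observation: The state at step 12, [47, 47, 47, 47, 47, 47, 47, 47], reappears at step 14 — and no state repeats earlier — so the cycle the system enters has period 2.

Derivation:
t=0: [5, 10, 19, 59, 49, 37, 40, 60]
t=1: [18, 31, 28, 15, 30, 29, 24, 21]
t=2: [40, 47, 44, 39, 47, 46, 43, 44]
t=3: [41, 32, 37, 41, 33, 34, 38, 36]
t=4: [41, 47, 44, 42, 46, 46, 43, 45]
t=5: [40, 33, 37, 39, 34, 34, 38, 36]
t=6: [42, 47, 45, 43, 46, 46, 44, 45]
t=7: [38, 33, 36, 38, 34, 34, 37, 35]
t=8: [44, 47, 45, 44, 46, 46, 45, 46]
t=9: [36, 33, 35, 36, 34, 33, 35, 34]
t=10: [46, 47, 46, 46, 46, 47, 46, 46]
t=11: [34, 32, 34, 34, 33, 32, 34, 33]
t=12: [47, 47, 47, 47, 47, 47, 47, 47]
t=13: [32, 32, 32, 32, 32, 32, 32, 32]
t=14: [47, 47, 47, 47, 47, 47, 47, 47]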